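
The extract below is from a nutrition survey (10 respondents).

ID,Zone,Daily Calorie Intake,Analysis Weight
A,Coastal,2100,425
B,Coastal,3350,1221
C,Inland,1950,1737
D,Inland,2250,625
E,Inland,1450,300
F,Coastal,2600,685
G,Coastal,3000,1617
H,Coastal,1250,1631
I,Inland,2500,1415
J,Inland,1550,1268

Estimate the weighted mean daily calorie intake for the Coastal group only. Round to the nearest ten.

Coastal rows: A, B, F, G, H
Weighted sum = 2100×425 + 3350×1221 + 2600×685 + 3000×1617 + 1250×1631
  = 13653600
Sum of weights = 5579
Weighted mean = 13653600 / 5579 = 2447.3203

2450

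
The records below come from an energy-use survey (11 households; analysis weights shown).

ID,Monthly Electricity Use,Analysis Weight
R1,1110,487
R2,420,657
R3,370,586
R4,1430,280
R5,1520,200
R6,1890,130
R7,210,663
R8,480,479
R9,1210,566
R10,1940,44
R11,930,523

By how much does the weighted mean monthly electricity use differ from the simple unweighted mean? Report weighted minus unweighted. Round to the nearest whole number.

Unweighted sum = 1110 + 420 + 370 + 1430 + 1520 + 1890 + 210 + 480 + 1210 + 1940 + 930 = 11510
Unweighted mean = 11510 / 11 = 1046.3636
Weighted sum = 1110×487 + 420×657 + 370×586 + 1430×280 + 1520×200 + 1890×130 + 210×663 + 480×479 + 1210×566 + 1940×44 + 930×523
  = 540570 + 275940 + 216820 + 400400 + 304000 + 245700 + 139230 + 229920 + 684860 + 85360 + 486390 = 3609190
Sum of weights = 487 + 657 + 586 + 280 + 200 + 130 + 663 + 479 + 566 + 44 + 523 = 4615
Weighted mean = 3609190 / 4615 = 782.05634
Difference (weighted minus unweighted) = -264.3073

-264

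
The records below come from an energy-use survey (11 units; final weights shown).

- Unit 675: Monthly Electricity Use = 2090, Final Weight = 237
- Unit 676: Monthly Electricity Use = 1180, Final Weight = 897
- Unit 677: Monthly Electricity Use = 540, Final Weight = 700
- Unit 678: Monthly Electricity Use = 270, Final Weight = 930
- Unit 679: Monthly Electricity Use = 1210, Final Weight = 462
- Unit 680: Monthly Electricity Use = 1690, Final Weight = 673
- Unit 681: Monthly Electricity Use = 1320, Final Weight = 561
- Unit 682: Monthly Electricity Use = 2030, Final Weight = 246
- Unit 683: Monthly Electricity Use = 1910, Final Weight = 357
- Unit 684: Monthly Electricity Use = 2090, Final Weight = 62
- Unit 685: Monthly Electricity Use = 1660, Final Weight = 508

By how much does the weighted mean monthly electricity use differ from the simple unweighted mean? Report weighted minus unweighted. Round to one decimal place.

-251.1

Unweighted sum = 2090 + 1180 + 540 + 270 + 1210 + 1690 + 1320 + 2030 + 1910 + 2090 + 1660 = 15990
Unweighted mean = 15990 / 11 = 1453.6364
Weighted sum = 2090×237 + 1180×897 + 540×700 + 270×930 + 1210×462 + 1690×673 + 1320×561 + 2030×246 + 1910×357 + 2090×62 + 1660×508
  = 495330 + 1058460 + 378000 + 251100 + 559020 + 1137370 + 740520 + 499380 + 681870 + 129580 + 843280 = 6773910
Sum of weights = 237 + 897 + 700 + 930 + 462 + 673 + 561 + 246 + 357 + 62 + 508 = 5633
Weighted mean = 6773910 / 5633 = 1202.5404
Difference (weighted minus unweighted) = -251.09598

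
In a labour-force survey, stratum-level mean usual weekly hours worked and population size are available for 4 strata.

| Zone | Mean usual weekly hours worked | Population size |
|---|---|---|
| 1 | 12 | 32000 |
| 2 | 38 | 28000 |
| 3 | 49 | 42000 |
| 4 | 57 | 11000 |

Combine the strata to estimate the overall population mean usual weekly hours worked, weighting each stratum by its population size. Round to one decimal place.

Σ Nₕ·x̄ₕ = 12×32000 + 38×28000 + 49×42000 + 57×11000
  = 384000 + 1064000 + 2058000 + 627000 = 4133000
Σ Nₕ = 113000
Overall mean = 4133000 / 113000 = 36.575221

36.6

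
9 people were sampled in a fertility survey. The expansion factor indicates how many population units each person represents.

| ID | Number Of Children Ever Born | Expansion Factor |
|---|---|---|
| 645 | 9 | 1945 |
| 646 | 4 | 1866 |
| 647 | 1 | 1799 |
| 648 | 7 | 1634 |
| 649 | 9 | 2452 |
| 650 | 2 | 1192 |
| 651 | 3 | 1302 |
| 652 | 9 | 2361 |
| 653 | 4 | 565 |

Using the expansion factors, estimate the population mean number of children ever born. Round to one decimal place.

Weighted sum = 9×1945 + 4×1866 + 1×1799 + 7×1634 + 9×2452 + 2×1192 + 3×1302 + 9×2361 + 4×565
  = 90073
Sum of weights = 1945 + 1866 + 1799 + 1634 + 2452 + 1192 + 1302 + 2361 + 565 = 15116
Weighted mean = 90073 / 15116 = 5.9587854

6.0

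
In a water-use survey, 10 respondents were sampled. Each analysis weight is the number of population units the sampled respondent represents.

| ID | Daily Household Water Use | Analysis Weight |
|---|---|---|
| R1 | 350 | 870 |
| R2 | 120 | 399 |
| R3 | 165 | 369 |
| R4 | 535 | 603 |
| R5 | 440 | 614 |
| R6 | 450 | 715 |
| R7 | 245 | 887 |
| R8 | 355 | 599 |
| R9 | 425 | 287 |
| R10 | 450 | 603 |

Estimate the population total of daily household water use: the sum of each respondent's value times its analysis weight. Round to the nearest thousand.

Weighted total = 2151065

2151000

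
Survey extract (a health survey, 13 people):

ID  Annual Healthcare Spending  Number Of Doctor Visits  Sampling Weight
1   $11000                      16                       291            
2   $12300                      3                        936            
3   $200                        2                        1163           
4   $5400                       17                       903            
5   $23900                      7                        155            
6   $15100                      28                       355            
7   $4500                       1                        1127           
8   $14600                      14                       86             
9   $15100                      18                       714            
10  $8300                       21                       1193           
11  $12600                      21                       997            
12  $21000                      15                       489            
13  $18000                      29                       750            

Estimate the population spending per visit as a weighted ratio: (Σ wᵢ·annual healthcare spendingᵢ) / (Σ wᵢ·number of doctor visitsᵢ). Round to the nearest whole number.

Σ wᵢ·y = 92229200
Σ wᵢ·x = 126424
Ratio = 92229200 / 126424 = 729.52288

730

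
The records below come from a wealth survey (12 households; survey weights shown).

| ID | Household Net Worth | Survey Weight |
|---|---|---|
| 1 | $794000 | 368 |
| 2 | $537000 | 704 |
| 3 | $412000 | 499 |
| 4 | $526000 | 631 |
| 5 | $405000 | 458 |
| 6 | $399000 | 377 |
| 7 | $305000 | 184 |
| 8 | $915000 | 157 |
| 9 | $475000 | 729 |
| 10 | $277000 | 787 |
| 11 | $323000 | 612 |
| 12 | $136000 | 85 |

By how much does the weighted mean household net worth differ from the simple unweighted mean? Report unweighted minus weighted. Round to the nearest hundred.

8500

Unweighted sum = 794000 + 537000 + 412000 + 526000 + 405000 + 399000 + 305000 + 915000 + 475000 + 277000 + 323000 + 136000 = 5504000
Unweighted mean = 5504000 / 12 = 458666.67
Weighted sum = 794000×368 + 537000×704 + 412000×499 + 526000×631 + 405000×458 + 399000×377 + 305000×184 + 915000×157 + 475000×729 + 277000×787 + 323000×612 + 136000×85
  = 292192000 + 378048000 + 205588000 + 331906000 + 185490000 + 150423000 + 56120000 + 143655000 + 346275000 + 217999000 + 197676000 + 11560000 = 2516932000
Sum of weights = 5591
Weighted mean = 2516932000 / 5591 = 450175.64
Difference (unweighted minus weighted) = 8491.0272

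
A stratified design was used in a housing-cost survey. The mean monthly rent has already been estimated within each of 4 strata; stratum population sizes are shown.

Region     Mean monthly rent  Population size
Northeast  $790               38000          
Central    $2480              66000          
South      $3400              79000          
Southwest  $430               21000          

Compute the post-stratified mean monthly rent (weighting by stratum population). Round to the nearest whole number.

2310

Σ Nₕ·x̄ₕ = 790×38000 + 2480×66000 + 3400×79000 + 430×21000
  = 30020000 + 163680000 + 268600000 + 9030000 = 471330000
Σ Nₕ = 204000
Overall mean = 471330000 / 204000 = 2310.4412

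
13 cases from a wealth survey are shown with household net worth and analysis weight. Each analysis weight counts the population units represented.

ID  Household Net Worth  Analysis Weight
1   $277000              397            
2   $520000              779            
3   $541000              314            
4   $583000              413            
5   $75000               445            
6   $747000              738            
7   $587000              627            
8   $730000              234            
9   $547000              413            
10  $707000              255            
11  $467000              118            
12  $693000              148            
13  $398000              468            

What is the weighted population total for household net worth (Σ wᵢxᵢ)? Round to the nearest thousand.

Weighted total = 2799362000

2799362000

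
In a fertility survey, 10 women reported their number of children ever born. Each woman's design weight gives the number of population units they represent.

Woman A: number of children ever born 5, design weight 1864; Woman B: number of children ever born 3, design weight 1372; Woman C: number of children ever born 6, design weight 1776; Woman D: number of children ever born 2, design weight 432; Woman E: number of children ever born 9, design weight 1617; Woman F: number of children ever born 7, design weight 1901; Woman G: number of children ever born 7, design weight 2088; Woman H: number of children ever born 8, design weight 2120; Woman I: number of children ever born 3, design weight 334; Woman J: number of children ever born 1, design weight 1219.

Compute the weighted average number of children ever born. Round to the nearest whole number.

6

Weighted sum = 5×1864 + 3×1372 + 6×1776 + 2×432 + 9×1617 + 7×1901 + 7×2088 + 8×2120 + 3×334 + 1×1219
  = 9320 + 4116 + 10656 + 864 + 14553 + 13307 + 14616 + 16960 + 1002 + 1219 = 86613
Sum of weights = 1864 + 1372 + 1776 + 432 + 1617 + 1901 + 2088 + 2120 + 334 + 1219 = 14723
Weighted mean = 86613 / 14723 = 5.8828364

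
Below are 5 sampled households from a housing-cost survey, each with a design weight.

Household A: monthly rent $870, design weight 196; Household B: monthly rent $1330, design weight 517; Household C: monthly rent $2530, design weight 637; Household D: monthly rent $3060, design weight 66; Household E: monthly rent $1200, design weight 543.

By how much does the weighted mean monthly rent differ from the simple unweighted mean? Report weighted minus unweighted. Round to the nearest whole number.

Unweighted sum = 870 + 1330 + 2530 + 3060 + 1200 = 8990
Unweighted mean = 8990 / 5 = 1798
Weighted sum = 870×196 + 1330×517 + 2530×637 + 3060×66 + 1200×543
  = 170520 + 687610 + 1611610 + 201960 + 651600 = 3323300
Sum of weights = 196 + 517 + 637 + 66 + 543 = 1959
Weighted mean = 3323300 / 1959 = 1696.4267
Difference (weighted minus unweighted) = -101.57325

-102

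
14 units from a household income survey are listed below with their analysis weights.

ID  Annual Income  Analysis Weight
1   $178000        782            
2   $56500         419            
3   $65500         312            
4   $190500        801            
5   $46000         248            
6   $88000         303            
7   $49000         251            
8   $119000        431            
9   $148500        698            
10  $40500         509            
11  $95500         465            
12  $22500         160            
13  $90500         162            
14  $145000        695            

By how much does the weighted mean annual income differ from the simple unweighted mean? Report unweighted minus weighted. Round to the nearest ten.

-20950

Unweighted sum = 1335000
Unweighted mean = 1335000 / 14 = 95357.143
Weighted sum = 725267000
Sum of weights = 6236
Weighted mean = 725267000 / 6236 = 116303.24
Difference (unweighted minus weighted) = -20946.096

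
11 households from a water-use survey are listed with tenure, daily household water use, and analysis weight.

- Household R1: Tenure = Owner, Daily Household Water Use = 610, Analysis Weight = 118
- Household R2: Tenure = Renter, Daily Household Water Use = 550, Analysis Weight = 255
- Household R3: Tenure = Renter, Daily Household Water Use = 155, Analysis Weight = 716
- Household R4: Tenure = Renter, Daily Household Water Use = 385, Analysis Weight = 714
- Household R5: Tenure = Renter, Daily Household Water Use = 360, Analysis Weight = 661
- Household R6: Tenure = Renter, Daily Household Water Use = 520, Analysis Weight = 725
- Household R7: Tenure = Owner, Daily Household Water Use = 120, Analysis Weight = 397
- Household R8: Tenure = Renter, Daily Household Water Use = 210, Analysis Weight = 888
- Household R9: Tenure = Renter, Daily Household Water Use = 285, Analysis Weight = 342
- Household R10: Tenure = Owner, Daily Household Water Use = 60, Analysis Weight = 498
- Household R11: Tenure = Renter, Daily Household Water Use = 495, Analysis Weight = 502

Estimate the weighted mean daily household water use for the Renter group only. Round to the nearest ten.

350

Renter rows: R2, R3, R4, R5, R6, R8, R9, R11
Weighted sum = 1673520
Sum of weights = 255 + 716 + 714 + 661 + 725 + 888 + 342 + 502 = 4803
Weighted mean = 1673520 / 4803 = 348.43223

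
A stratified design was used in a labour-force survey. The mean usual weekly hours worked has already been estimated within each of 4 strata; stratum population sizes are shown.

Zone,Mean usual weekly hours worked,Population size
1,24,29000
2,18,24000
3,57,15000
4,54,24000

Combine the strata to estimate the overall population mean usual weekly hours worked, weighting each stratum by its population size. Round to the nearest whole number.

36

Σ Nₕ·x̄ₕ = 3279000
Σ Nₕ = 29000 + 24000 + 15000 + 24000 = 92000
Overall mean = 3279000 / 92000 = 35.641304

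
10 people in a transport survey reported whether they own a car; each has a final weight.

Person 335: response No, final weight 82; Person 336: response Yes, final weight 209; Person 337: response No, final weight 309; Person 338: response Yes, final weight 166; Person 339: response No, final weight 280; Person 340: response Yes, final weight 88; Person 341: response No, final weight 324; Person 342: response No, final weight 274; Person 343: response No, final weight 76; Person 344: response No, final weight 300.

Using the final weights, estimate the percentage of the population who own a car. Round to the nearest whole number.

Sum of weights for 'Yes' = 209 + 166 + 88 = 463
Total weight = 82 + 209 + 309 + 166 + 280 + 88 + 324 + 274 + 76 + 300 = 2108
Weighted proportion = 463 / 2108 = 0.21963947 → 21.963947%

22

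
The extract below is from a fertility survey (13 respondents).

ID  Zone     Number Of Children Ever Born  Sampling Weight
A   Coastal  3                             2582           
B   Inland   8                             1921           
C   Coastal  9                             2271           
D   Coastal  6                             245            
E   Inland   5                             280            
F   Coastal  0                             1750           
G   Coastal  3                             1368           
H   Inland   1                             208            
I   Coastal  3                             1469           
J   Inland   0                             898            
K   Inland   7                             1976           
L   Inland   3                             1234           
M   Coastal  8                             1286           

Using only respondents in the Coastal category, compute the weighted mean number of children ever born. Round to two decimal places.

Coastal rows: A, C, D, F, G, I, M
Weighted sum = 3×2582 + 9×2271 + 6×245 + 0×1750 + 3×1368 + 3×1469 + 8×1286
  = 7746 + 20439 + 1470 + 0 + 4104 + 4407 + 10288 = 48454
Sum of weights = 2582 + 2271 + 245 + 1750 + 1368 + 1469 + 1286 = 10971
Weighted mean = 48454 / 10971 = 4.4165527

4.42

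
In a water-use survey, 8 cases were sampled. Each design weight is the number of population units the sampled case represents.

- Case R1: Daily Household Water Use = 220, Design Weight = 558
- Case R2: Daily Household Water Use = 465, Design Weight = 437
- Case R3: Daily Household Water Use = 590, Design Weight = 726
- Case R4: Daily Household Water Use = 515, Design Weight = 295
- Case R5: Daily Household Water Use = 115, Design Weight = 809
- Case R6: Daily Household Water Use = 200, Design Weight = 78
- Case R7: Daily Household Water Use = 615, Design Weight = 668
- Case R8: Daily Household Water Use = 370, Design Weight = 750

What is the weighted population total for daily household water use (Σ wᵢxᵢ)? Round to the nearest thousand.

1703000

Weighted total = 220×558 + 465×437 + 590×726 + 515×295 + 115×809 + 200×78 + 615×668 + 370×750
  = 122760 + 203205 + 428340 + 151925 + 93035 + 15600 + 410820 + 277500 = 1703185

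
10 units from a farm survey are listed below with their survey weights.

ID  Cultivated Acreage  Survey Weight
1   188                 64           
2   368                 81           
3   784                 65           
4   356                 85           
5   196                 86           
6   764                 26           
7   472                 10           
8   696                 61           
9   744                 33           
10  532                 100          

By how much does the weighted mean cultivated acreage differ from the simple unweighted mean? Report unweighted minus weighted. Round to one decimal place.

Unweighted sum = 188 + 368 + 784 + 356 + 196 + 764 + 472 + 696 + 744 + 532 = 5100
Unweighted mean = 5100 / 10 = 510
Weighted sum = 188×64 + 368×81 + 784×65 + 356×85 + 196×86 + 764×26 + 472×10 + 696×61 + 744×33 + 532×100
  = 12032 + 29808 + 50960 + 30260 + 16856 + 19864 + 4720 + 42456 + 24552 + 53200 = 284708
Sum of weights = 64 + 81 + 65 + 85 + 86 + 26 + 10 + 61 + 33 + 100 = 611
Weighted mean = 284708 / 611 = 465.97054
Difference (unweighted minus weighted) = 44.02946

44.0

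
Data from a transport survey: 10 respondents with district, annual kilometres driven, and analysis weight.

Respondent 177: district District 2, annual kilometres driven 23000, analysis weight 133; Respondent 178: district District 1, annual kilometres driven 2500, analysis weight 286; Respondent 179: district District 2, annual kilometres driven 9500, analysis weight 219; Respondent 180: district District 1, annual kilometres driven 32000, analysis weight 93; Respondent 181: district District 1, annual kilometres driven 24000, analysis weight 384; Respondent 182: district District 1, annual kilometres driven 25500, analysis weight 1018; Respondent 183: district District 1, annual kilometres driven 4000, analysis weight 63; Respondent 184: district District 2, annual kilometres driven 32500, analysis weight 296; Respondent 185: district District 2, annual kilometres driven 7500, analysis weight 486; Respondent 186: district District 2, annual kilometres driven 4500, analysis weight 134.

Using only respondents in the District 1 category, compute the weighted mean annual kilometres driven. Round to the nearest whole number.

District 1 rows: 178, 180, 181, 182, 183
Weighted sum = 2500×286 + 32000×93 + 24000×384 + 25500×1018 + 4000×63
  = 39118000
Sum of weights = 286 + 93 + 384 + 1018 + 63 = 1844
Weighted mean = 39118000 / 1844 = 21213.666

21214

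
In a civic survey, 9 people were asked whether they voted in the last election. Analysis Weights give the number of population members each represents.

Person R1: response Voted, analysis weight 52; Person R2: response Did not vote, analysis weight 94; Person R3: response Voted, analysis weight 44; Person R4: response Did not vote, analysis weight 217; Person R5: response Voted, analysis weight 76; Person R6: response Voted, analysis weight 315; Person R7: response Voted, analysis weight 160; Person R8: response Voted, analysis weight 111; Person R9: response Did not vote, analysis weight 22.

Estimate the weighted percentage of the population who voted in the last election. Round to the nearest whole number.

69

Sum of weights for 'Voted' = 52 + 44 + 76 + 315 + 160 + 111 = 758
Total weight = 52 + 94 + 44 + 217 + 76 + 315 + 160 + 111 + 22 = 1091
Weighted proportion = 758 / 1091 = 0.69477544 → 69.477544%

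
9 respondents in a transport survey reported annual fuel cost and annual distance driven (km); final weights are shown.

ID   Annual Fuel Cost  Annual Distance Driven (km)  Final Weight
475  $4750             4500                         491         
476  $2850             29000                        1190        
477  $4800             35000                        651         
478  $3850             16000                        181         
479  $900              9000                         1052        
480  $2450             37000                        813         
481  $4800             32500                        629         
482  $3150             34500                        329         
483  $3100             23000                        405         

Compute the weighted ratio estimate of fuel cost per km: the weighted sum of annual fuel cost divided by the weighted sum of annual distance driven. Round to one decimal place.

Σ wᵢ·y = 4750×491 + 2850×1190 + 4800×651 + 3850×181 + 900×1052 + 2450×813 + 4800×629 + 3150×329 + 3100×405
  = 2332250 + 3391500 + 3124800 + 696850 + 946800 + 1991850 + 3019200 + 1036350 + 1255500 = 17795100
Σ wᵢ·x = 4500×491 + 29000×1190 + 35000×651 + 16000×181 + 9000×1052 + 37000×813 + 32500×629 + 34500×329 + 23000×405
  = 2209500 + 34510000 + 22785000 + 2896000 + 9468000 + 30081000 + 20442500 + 11350500 + 9315000 = 143057500
Ratio = 17795100 / 143057500 = 0.12439124

0.1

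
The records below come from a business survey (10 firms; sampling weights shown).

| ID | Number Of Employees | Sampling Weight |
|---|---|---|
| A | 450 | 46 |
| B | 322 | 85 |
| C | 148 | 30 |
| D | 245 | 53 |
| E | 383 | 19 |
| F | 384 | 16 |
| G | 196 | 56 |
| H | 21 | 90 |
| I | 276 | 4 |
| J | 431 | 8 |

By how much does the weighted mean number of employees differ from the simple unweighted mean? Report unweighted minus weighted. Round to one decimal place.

48.9

Unweighted sum = 2856
Unweighted mean = 2856 / 10 = 285.6
Weighted sum = 450×46 + 322×85 + 148×30 + 245×53 + 383×19 + 384×16 + 196×56 + 21×90 + 276×4 + 431×8
  = 96334
Sum of weights = 46 + 85 + 30 + 53 + 19 + 16 + 56 + 90 + 4 + 8 = 407
Weighted mean = 96334 / 407 = 236.69287
Difference (unweighted minus weighted) = 48.907125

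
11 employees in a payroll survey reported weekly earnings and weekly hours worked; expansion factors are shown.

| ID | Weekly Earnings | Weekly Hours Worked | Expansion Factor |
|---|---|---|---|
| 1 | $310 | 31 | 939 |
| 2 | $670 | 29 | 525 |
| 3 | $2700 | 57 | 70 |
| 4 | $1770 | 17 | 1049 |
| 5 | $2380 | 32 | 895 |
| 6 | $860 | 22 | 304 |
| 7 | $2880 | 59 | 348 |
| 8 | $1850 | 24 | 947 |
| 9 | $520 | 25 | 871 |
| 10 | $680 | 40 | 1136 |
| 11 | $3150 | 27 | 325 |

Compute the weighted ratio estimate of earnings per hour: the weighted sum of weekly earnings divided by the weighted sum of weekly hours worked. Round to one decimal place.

45.7

Σ wᵢ·y = 310×939 + 670×525 + 2700×70 + 1770×1049 + 2380×895 + 860×304 + 2880×348 + 1850×947 + 520×871 + 680×1136 + 3150×325
  = 291090 + 351750 + 189000 + 1856730 + 2130100 + 261440 + 1002240 + 1751950 + 452920 + 772480 + 1023750 = 10083450
Σ wᵢ·x = 31×939 + 29×525 + 57×70 + 17×1049 + 32×895 + 22×304 + 59×348 + 24×947 + 25×871 + 40×1136 + 27×325
  = 29109 + 15225 + 3990 + 17833 + 28640 + 6688 + 20532 + 22728 + 21775 + 45440 + 8775 = 220735
Ratio = 10083450 / 220735 = 45.681247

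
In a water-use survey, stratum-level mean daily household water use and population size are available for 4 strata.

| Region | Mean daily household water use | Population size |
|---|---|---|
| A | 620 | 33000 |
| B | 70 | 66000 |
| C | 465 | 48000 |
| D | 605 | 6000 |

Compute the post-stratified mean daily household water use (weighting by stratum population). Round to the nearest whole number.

Σ Nₕ·x̄ₕ = 620×33000 + 70×66000 + 465×48000 + 605×6000
  = 20460000 + 4620000 + 22320000 + 3630000 = 51030000
Σ Nₕ = 33000 + 66000 + 48000 + 6000 = 153000
Overall mean = 51030000 / 153000 = 333.52941

334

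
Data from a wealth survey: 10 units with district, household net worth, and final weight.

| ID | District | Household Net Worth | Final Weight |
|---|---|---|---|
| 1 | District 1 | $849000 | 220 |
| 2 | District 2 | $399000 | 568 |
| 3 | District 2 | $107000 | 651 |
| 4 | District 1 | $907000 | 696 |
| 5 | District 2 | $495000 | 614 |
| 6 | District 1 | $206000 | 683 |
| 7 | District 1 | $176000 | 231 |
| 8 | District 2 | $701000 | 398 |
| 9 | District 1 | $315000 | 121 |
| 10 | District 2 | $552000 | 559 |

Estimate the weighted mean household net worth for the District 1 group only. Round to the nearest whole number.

531789

District 1 rows: 1, 4, 6, 7, 9
Weighted sum = 849000×220 + 907000×696 + 206000×683 + 176000×231 + 315000×121
  = 186780000 + 631272000 + 140698000 + 40656000 + 38115000 = 1037521000
Sum of weights = 220 + 696 + 683 + 231 + 121 = 1951
Weighted mean = 1037521000 / 1951 = 531789.34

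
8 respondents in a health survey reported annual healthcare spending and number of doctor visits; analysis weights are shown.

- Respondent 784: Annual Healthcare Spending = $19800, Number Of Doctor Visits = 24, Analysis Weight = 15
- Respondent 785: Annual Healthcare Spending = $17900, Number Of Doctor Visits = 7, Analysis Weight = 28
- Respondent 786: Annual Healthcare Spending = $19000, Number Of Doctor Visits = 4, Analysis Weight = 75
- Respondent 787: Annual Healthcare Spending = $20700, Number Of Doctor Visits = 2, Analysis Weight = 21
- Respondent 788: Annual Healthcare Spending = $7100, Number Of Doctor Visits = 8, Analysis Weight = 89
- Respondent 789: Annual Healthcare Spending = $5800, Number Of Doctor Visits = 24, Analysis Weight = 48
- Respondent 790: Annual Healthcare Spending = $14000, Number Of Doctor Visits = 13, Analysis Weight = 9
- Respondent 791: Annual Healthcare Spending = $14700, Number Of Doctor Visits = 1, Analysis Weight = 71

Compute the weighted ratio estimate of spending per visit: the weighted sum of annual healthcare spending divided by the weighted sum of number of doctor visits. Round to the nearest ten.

Σ wᵢ·y = 19800×15 + 17900×28 + 19000×75 + 20700×21 + 7100×89 + 5800×48 + 14000×9 + 14700×71
  = 297000 + 501200 + 1425000 + 434700 + 631900 + 278400 + 126000 + 1043700 = 4737900
Σ wᵢ·x = 24×15 + 7×28 + 4×75 + 2×21 + 8×89 + 24×48 + 13×9 + 1×71
  = 360 + 196 + 300 + 42 + 712 + 1152 + 117 + 71 = 2950
Ratio = 4737900 / 2950 = 1606.0678

1610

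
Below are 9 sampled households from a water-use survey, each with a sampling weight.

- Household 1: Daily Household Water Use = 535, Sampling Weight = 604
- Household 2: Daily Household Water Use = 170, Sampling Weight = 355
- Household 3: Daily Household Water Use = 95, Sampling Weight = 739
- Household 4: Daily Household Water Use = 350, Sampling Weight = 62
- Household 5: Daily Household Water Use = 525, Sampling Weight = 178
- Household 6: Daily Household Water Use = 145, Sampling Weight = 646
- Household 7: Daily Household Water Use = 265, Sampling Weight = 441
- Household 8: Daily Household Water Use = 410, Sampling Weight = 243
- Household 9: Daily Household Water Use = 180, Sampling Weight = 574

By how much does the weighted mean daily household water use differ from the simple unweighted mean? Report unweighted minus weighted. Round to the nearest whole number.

42

Unweighted sum = 535 + 170 + 95 + 350 + 525 + 145 + 265 + 410 + 180 = 2675
Unweighted mean = 2675 / 9 = 297.22222
Weighted sum = 535×604 + 170×355 + 95×739 + 350×62 + 525×178 + 145×646 + 265×441 + 410×243 + 180×574
  = 982330
Sum of weights = 604 + 355 + 739 + 62 + 178 + 646 + 441 + 243 + 574 = 3842
Weighted mean = 982330 / 3842 = 255.68194
Difference (unweighted minus weighted) = 41.540286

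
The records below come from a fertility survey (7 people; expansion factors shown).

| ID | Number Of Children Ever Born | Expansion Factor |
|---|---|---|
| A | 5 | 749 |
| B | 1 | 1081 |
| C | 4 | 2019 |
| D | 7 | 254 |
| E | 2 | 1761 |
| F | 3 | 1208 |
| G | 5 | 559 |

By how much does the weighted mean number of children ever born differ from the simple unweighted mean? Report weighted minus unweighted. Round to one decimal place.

Unweighted sum = 5 + 1 + 4 + 7 + 2 + 3 + 5 = 27
Unweighted mean = 27 / 7 = 3.8571429
Weighted sum = 5×749 + 1×1081 + 4×2019 + 7×254 + 2×1761 + 3×1208 + 5×559
  = 3745 + 1081 + 8076 + 1778 + 3522 + 3624 + 2795 = 24621
Sum of weights = 749 + 1081 + 2019 + 254 + 1761 + 1208 + 559 = 7631
Weighted mean = 24621 / 7631 = 3.2264448
Difference (weighted minus unweighted) = -0.63069809

-0.6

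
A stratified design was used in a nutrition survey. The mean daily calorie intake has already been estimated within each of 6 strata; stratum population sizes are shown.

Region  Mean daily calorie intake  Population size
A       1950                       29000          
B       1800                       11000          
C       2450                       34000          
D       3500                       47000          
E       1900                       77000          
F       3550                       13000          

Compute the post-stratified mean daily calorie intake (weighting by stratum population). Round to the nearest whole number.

2448

Σ Nₕ·x̄ₕ = 1950×29000 + 1800×11000 + 2450×34000 + 3500×47000 + 1900×77000 + 3550×13000
  = 56550000 + 19800000 + 83300000 + 164500000 + 146300000 + 46150000 = 516600000
Σ Nₕ = 29000 + 11000 + 34000 + 47000 + 77000 + 13000 = 211000
Overall mean = 516600000 / 211000 = 2448.3412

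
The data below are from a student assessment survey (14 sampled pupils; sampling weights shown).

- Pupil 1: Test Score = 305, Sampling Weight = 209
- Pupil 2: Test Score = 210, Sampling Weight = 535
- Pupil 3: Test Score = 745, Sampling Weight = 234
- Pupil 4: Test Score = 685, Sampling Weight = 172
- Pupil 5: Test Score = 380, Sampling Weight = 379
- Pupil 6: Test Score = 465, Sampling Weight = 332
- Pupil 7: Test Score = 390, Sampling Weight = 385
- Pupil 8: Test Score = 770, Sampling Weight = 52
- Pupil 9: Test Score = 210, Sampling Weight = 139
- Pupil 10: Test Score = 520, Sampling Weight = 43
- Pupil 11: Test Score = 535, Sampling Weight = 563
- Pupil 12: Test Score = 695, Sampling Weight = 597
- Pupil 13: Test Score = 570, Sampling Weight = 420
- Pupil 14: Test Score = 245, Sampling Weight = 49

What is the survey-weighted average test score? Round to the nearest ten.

480

Weighted sum = 1975910
Sum of weights = 4109
Weighted mean = 1975910 / 4109 = 480.87369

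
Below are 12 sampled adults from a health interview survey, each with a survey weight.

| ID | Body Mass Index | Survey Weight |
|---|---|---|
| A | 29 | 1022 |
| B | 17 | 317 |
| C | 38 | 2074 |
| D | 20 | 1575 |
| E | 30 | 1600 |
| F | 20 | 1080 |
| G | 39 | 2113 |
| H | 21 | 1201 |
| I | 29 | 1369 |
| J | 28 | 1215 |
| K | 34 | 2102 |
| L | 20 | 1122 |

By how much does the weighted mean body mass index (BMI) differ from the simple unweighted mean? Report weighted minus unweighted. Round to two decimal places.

2.11

Unweighted sum = 325
Unweighted mean = 325 / 12 = 27.083333
Weighted sum = 29×1022 + 17×317 + 38×2074 + 20×1575 + 30×1600 + 20×1080 + 39×2113 + 21×1201 + 29×1369 + 28×1215 + 34×2102 + 20×1122
  = 490196
Sum of weights = 16790
Weighted mean = 490196 / 16790 = 29.195712
Difference (weighted minus unweighted) = 2.1123784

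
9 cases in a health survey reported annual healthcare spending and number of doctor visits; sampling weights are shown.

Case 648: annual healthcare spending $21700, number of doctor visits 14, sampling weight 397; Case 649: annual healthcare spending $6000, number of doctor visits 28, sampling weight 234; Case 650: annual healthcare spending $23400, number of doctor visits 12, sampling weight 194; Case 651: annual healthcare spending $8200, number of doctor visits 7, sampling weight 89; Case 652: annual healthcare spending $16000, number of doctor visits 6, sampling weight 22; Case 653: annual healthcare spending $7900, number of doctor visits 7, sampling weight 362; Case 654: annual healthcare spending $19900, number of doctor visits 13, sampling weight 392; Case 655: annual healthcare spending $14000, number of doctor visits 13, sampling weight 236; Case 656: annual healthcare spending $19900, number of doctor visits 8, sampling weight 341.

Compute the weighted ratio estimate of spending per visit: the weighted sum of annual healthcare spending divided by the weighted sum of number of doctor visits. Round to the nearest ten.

Σ wᵢ·y = 21700×397 + 6000×234 + 23400×194 + 8200×89 + 16000×22 + 7900×362 + 19900×392 + 14000×236 + 19900×341
  = 36390800
Σ wᵢ·x = 14×397 + 28×234 + 12×194 + 7×89 + 6×22 + 7×362 + 13×392 + 13×236 + 8×341
  = 5558 + 6552 + 2328 + 623 + 132 + 2534 + 5096 + 3068 + 2728 = 28619
Ratio = 36390800 / 28619 = 1271.5609

1270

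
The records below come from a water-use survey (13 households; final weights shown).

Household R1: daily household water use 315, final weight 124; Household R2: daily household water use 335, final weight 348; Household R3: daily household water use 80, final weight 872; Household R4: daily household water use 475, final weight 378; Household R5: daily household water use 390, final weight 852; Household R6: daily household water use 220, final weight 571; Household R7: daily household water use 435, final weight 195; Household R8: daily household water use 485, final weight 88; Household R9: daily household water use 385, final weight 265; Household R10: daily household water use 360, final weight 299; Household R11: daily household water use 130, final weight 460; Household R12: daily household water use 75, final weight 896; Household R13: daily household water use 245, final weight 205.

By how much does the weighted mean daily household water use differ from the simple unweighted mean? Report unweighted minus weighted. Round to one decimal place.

Unweighted sum = 3930
Unweighted mean = 3930 / 13 = 302.30769
Weighted sum = 1377245
Sum of weights = 5553
Weighted mean = 1377245 / 5553 = 248.01819
Difference (unweighted minus weighted) = 54.289504

54.3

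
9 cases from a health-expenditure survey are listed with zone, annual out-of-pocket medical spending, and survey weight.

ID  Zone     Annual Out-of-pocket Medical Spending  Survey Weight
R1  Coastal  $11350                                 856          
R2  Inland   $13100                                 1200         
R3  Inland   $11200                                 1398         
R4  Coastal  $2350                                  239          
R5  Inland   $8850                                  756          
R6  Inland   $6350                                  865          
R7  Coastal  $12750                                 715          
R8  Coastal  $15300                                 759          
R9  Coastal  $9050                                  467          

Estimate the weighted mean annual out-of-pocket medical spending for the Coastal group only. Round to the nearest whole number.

Coastal rows: R1, R4, R7, R8, R9
Weighted sum = 11350×856 + 2350×239 + 12750×715 + 15300×759 + 9050×467
  = 9715600 + 561650 + 9116250 + 11612700 + 4226350 = 35232550
Sum of weights = 856 + 239 + 715 + 759 + 467 = 3036
Weighted mean = 35232550 / 3036 = 11604.924

11605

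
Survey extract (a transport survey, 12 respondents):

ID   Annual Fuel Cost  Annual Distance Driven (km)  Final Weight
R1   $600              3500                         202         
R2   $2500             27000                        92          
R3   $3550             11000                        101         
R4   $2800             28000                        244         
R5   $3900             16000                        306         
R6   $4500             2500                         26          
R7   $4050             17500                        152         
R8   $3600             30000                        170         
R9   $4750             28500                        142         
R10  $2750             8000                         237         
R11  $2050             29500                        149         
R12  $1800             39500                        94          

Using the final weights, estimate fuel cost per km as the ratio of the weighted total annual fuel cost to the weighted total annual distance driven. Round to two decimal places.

Σ wᵢ·y = 600×202 + 2500×92 + 3550×101 + 2800×244 + 3900×306 + 4500×26 + 4050×152 + 3600×170 + 4750×142 + 2750×237 + 2050×149 + 1800×94
  = 121200 + 230000 + 358550 + 683200 + 1193400 + 117000 + 615600 + 612000 + 674500 + 651750 + 305450 + 169200 = 5731850
Σ wᵢ·x = 3500×202 + 27000×92 + 11000×101 + 28000×244 + 16000×306 + 2500×26 + 17500×152 + 30000×170 + 28500×142 + 8000×237 + 29500×149 + 39500×94
  = 37906500
Ratio = 5731850 / 37906500 = 0.15121021

0.15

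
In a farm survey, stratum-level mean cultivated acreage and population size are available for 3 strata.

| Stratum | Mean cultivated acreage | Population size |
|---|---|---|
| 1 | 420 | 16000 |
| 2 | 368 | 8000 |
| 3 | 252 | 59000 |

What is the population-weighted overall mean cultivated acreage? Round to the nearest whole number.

Σ Nₕ·x̄ₕ = 420×16000 + 368×8000 + 252×59000
  = 24532000
Σ Nₕ = 16000 + 8000 + 59000 = 83000
Overall mean = 24532000 / 83000 = 295.56627

296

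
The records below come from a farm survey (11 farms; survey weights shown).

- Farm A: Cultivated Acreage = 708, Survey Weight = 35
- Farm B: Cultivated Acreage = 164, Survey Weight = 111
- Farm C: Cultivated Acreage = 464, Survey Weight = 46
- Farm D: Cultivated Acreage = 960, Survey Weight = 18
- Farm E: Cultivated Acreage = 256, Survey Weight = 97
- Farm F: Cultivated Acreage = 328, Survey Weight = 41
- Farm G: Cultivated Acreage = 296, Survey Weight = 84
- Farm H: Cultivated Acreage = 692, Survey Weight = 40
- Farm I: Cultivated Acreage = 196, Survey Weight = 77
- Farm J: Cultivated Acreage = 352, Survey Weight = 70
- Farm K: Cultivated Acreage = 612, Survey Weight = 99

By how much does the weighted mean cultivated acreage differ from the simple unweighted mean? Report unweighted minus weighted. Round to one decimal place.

Unweighted sum = 708 + 164 + 464 + 960 + 256 + 328 + 296 + 692 + 196 + 352 + 612 = 5028
Unweighted mean = 5028 / 11 = 457.09091
Weighted sum = 708×35 + 164×111 + 464×46 + 960×18 + 256×97 + 328×41 + 296×84 + 692×40 + 196×77 + 352×70 + 612×99
  = 24780 + 18204 + 21344 + 17280 + 24832 + 13448 + 24864 + 27680 + 15092 + 24640 + 60588 = 272752
Sum of weights = 35 + 111 + 46 + 18 + 97 + 41 + 84 + 40 + 77 + 70 + 99 = 718
Weighted mean = 272752 / 718 = 379.87744
Difference (unweighted minus weighted) = 77.213472

77.2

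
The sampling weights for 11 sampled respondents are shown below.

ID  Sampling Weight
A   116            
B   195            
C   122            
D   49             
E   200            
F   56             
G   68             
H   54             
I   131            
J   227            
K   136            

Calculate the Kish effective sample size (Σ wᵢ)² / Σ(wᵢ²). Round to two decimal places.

8.87

Σ wᵢ = 116 + 195 + 122 + 49 + 200 + 56 + 68 + 54 + 131 + 227 + 136 = 1354
Σ wᵢ² = 206628
n_eff = 1354² / 206628 = 1833316 / 206628 = 8.8725439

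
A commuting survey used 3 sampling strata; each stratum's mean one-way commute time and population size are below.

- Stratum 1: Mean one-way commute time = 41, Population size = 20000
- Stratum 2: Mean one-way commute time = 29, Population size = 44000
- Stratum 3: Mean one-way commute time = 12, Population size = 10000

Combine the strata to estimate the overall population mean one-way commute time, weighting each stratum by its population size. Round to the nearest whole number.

30

Σ Nₕ·x̄ₕ = 41×20000 + 29×44000 + 12×10000
  = 820000 + 1276000 + 120000 = 2216000
Σ Nₕ = 20000 + 44000 + 10000 = 74000
Overall mean = 2216000 / 74000 = 29.945946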